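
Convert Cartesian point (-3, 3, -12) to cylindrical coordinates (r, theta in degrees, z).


r = sqrt((-3)^2 + 3^2) = 4.2426
theta = atan2(3, -3) = 135 deg
z = -12

r = 4.2426, theta = 135 deg, z = -12


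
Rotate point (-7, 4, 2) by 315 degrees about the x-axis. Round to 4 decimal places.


x' = -7
y' = 4*cos(315) - 2*sin(315) = 4.2426
z' = 4*sin(315) + 2*cos(315) = -1.4142

(-7, 4.2426, -1.4142)


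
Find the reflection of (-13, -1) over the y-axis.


Reflection across y-axis: (x, y) -> (-x, y)
(-13, -1) -> (13, -1)

(13, -1)


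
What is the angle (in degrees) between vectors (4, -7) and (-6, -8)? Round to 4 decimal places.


dot = 4*-6 + -7*-8 = 32
|u| = 8.0623, |v| = 10
cos(angle) = 0.3969
angle = 66.6148 degrees

66.6148 degrees


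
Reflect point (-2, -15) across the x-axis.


Reflection across x-axis: (x, y) -> (x, -y)
(-2, -15) -> (-2, 15)

(-2, 15)


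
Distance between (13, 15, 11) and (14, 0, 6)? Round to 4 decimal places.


d = sqrt((14-13)^2 + (0-15)^2 + (6-11)^2) = 15.843

15.843


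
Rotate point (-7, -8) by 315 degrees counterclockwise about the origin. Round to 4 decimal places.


x' = -7*cos(315) - -8*sin(315) = -10.6066
y' = -7*sin(315) + -8*cos(315) = -0.7071

(-10.6066, -0.7071)


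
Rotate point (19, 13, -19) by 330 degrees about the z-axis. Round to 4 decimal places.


x' = 19*cos(330) - 13*sin(330) = 22.9545
y' = 19*sin(330) + 13*cos(330) = 1.7583
z' = -19

(22.9545, 1.7583, -19)


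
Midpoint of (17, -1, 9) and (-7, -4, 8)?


Midpoint = ((17+-7)/2, (-1+-4)/2, (9+8)/2) = (5, -2.5, 8.5)

(5, -2.5, 8.5)


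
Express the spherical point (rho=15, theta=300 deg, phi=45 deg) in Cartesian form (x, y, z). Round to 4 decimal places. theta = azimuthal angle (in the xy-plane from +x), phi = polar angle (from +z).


x = 15 * sin(45) * cos(300) = 5.3033
y = 15 * sin(45) * sin(300) = -9.1856
z = 15 * cos(45) = 10.6066

(5.3033, -9.1856, 10.6066)


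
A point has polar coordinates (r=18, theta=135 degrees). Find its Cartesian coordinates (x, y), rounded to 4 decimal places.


x = 18 * cos(135) = -12.7279
y = 18 * sin(135) = 12.7279

(-12.7279, 12.7279)


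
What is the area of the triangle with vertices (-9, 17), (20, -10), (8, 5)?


Area = |x1(y2-y3) + x2(y3-y1) + x3(y1-y2)| / 2
= |-9*(-10-5) + 20*(5-17) + 8*(17--10)| / 2
= 55.5

55.5


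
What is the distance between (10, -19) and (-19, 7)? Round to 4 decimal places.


d = sqrt((-19-10)^2 + (7--19)^2) = 38.9487

38.9487


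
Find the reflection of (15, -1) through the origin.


Reflection through origin: (x, y) -> (-x, -y)
(15, -1) -> (-15, 1)

(-15, 1)


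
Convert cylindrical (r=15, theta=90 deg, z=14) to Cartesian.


x = 15 * cos(90) = 0
y = 15 * sin(90) = 15
z = 14

(0, 15, 14)


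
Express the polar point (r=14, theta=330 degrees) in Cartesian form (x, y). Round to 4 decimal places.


x = 14 * cos(330) = 12.1244
y = 14 * sin(330) = -7

(12.1244, -7)


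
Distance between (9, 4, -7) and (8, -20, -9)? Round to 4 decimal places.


d = sqrt((8-9)^2 + (-20-4)^2 + (-9--7)^2) = 24.1039

24.1039


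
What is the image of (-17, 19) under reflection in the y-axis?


Reflection across y-axis: (x, y) -> (-x, y)
(-17, 19) -> (17, 19)

(17, 19)


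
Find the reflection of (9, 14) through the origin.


Reflection through origin: (x, y) -> (-x, -y)
(9, 14) -> (-9, -14)

(-9, -14)


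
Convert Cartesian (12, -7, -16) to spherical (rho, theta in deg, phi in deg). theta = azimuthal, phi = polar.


rho = sqrt(12^2 + (-7)^2 + (-16)^2) = 21.1896
theta = atan2(-7, 12) = 329.7436 deg
phi = acos(-16/21.1896) = 139.0329 deg

rho = 21.1896, theta = 329.7436 deg, phi = 139.0329 deg


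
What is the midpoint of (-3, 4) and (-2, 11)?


Midpoint = ((-3+-2)/2, (4+11)/2) = (-2.5, 7.5)

(-2.5, 7.5)


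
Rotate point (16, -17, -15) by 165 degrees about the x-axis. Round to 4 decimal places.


x' = 16
y' = -17*cos(165) - -15*sin(165) = 20.303
z' = -17*sin(165) + -15*cos(165) = 10.089

(16, 20.303, 10.089)


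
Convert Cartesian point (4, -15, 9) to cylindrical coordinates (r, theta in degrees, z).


r = sqrt(4^2 + (-15)^2) = 15.5242
theta = atan2(-15, 4) = 284.9314 deg
z = 9

r = 15.5242, theta = 284.9314 deg, z = 9


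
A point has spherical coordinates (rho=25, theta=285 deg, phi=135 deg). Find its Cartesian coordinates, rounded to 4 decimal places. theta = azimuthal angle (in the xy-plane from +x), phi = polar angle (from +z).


x = 25 * sin(135) * cos(285) = 4.5753
y = 25 * sin(135) * sin(285) = -17.0753
z = 25 * cos(135) = -17.6777

(4.5753, -17.0753, -17.6777)


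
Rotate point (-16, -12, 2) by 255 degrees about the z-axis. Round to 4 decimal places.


x' = -16*cos(255) - -12*sin(255) = -7.45
y' = -16*sin(255) + -12*cos(255) = 18.5606
z' = 2

(-7.45, 18.5606, 2)


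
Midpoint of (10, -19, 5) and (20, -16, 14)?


Midpoint = ((10+20)/2, (-19+-16)/2, (5+14)/2) = (15, -17.5, 9.5)

(15, -17.5, 9.5)


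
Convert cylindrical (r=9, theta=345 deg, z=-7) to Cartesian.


x = 9 * cos(345) = 8.6933
y = 9 * sin(345) = -2.3294
z = -7

(8.6933, -2.3294, -7)


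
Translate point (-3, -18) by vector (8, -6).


Translation: (x+dx, y+dy) = (-3+8, -18+-6) = (5, -24)

(5, -24)


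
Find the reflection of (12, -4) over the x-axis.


Reflection across x-axis: (x, y) -> (x, -y)
(12, -4) -> (12, 4)

(12, 4)


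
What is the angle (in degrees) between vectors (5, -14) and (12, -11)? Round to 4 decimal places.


dot = 5*12 + -14*-11 = 214
|u| = 14.8661, |v| = 16.2788
cos(angle) = 0.8843
angle = 27.8357 degrees

27.8357 degrees


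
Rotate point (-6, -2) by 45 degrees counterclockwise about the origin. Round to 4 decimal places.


x' = -6*cos(45) - -2*sin(45) = -2.8284
y' = -6*sin(45) + -2*cos(45) = -5.6569

(-2.8284, -5.6569)


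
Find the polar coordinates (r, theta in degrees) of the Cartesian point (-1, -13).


r = sqrt((-1)^2 + (-13)^2) = 13.0384
theta = atan2(-13, -1) = 265.6013 degrees

r = 13.0384, theta = 265.6013 degrees


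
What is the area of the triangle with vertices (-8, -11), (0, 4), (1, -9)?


Area = |x1(y2-y3) + x2(y3-y1) + x3(y1-y2)| / 2
= |-8*(4--9) + 0*(-9--11) + 1*(-11-4)| / 2
= 59.5

59.5


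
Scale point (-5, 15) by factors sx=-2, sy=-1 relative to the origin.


Scaling: (x*sx, y*sy) = (-5*-2, 15*-1) = (10, -15)

(10, -15)


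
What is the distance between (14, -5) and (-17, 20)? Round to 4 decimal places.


d = sqrt((-17-14)^2 + (20--5)^2) = 39.8246

39.8246


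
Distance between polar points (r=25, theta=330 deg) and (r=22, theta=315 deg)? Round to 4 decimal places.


d = sqrt(r1^2 + r2^2 - 2*r1*r2*cos(t2-t1))
d = sqrt(25^2 + 22^2 - 2*25*22*cos(315-330)) = 6.8177

6.8177


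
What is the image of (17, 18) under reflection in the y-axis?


Reflection across y-axis: (x, y) -> (-x, y)
(17, 18) -> (-17, 18)

(-17, 18)


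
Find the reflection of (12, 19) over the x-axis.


Reflection across x-axis: (x, y) -> (x, -y)
(12, 19) -> (12, -19)

(12, -19)


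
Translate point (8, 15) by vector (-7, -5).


Translation: (x+dx, y+dy) = (8+-7, 15+-5) = (1, 10)

(1, 10)


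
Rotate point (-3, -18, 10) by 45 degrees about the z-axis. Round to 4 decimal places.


x' = -3*cos(45) - -18*sin(45) = 10.6066
y' = -3*sin(45) + -18*cos(45) = -14.8492
z' = 10

(10.6066, -14.8492, 10)


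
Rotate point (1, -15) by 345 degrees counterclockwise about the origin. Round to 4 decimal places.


x' = 1*cos(345) - -15*sin(345) = -2.9164
y' = 1*sin(345) + -15*cos(345) = -14.7477

(-2.9164, -14.7477)


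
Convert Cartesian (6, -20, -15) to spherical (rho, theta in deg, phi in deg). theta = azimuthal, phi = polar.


rho = sqrt(6^2 + (-20)^2 + (-15)^2) = 25.7099
theta = atan2(-20, 6) = 286.6992 deg
phi = acos(-15/25.7099) = 125.6923 deg

rho = 25.7099, theta = 286.6992 deg, phi = 125.6923 deg


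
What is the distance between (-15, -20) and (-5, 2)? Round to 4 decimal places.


d = sqrt((-5--15)^2 + (2--20)^2) = 24.1661

24.1661


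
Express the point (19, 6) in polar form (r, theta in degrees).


r = sqrt(19^2 + 6^2) = 19.9249
theta = atan2(6, 19) = 17.5256 degrees

r = 19.9249, theta = 17.5256 degrees


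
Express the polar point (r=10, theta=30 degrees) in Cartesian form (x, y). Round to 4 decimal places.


x = 10 * cos(30) = 8.6603
y = 10 * sin(30) = 5

(8.6603, 5)


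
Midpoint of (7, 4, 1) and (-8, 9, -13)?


Midpoint = ((7+-8)/2, (4+9)/2, (1+-13)/2) = (-0.5, 6.5, -6)

(-0.5, 6.5, -6)


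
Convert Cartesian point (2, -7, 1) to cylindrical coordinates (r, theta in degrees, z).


r = sqrt(2^2 + (-7)^2) = 7.2801
theta = atan2(-7, 2) = 285.9454 deg
z = 1

r = 7.2801, theta = 285.9454 deg, z = 1


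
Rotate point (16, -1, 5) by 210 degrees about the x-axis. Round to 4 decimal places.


x' = 16
y' = -1*cos(210) - 5*sin(210) = 3.366
z' = -1*sin(210) + 5*cos(210) = -3.8301

(16, 3.366, -3.8301)


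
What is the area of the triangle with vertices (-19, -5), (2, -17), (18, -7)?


Area = |x1(y2-y3) + x2(y3-y1) + x3(y1-y2)| / 2
= |-19*(-17--7) + 2*(-7--5) + 18*(-5--17)| / 2
= 201

201


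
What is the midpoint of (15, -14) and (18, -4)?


Midpoint = ((15+18)/2, (-14+-4)/2) = (16.5, -9)

(16.5, -9)


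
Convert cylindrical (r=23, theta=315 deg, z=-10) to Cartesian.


x = 23 * cos(315) = 16.2635
y = 23 * sin(315) = -16.2635
z = -10

(16.2635, -16.2635, -10)


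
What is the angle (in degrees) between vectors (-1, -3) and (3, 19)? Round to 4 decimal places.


dot = -1*3 + -3*19 = -60
|u| = 3.1623, |v| = 19.2354
cos(angle) = -0.9864
angle = 170.5377 degrees

170.5377 degrees


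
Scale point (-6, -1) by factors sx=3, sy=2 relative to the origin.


Scaling: (x*sx, y*sy) = (-6*3, -1*2) = (-18, -2)

(-18, -2)


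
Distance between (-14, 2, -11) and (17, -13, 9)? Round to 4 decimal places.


d = sqrt((17--14)^2 + (-13-2)^2 + (9--11)^2) = 39.8246

39.8246


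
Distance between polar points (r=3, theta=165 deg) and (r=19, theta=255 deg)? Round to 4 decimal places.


d = sqrt(r1^2 + r2^2 - 2*r1*r2*cos(t2-t1))
d = sqrt(3^2 + 19^2 - 2*3*19*cos(255-165)) = 19.2354

19.2354


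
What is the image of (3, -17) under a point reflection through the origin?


Reflection through origin: (x, y) -> (-x, -y)
(3, -17) -> (-3, 17)

(-3, 17)


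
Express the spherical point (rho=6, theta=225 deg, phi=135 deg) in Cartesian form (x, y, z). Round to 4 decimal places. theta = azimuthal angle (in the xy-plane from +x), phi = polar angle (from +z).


x = 6 * sin(135) * cos(225) = -3
y = 6 * sin(135) * sin(225) = -3
z = 6 * cos(135) = -4.2426

(-3, -3, -4.2426)


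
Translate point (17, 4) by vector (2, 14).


Translation: (x+dx, y+dy) = (17+2, 4+14) = (19, 18)

(19, 18)


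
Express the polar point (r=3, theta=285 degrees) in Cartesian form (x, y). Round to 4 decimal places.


x = 3 * cos(285) = 0.7765
y = 3 * sin(285) = -2.8978

(0.7765, -2.8978)


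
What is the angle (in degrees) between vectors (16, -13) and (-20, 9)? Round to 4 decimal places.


dot = 16*-20 + -13*9 = -437
|u| = 20.6155, |v| = 21.9317
cos(angle) = -0.9665
angle = 165.1339 degrees

165.1339 degrees


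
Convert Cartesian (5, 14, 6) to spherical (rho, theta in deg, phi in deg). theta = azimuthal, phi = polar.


rho = sqrt(5^2 + 14^2 + 6^2) = 16.0312
theta = atan2(14, 5) = 70.3462 deg
phi = acos(6/16.0312) = 68.0208 deg

rho = 16.0312, theta = 70.3462 deg, phi = 68.0208 deg


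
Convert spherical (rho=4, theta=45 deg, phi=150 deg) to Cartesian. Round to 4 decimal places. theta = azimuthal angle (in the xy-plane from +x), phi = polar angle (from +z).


x = 4 * sin(150) * cos(45) = 1.4142
y = 4 * sin(150) * sin(45) = 1.4142
z = 4 * cos(150) = -3.4641

(1.4142, 1.4142, -3.4641)


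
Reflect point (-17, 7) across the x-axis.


Reflection across x-axis: (x, y) -> (x, -y)
(-17, 7) -> (-17, -7)

(-17, -7)


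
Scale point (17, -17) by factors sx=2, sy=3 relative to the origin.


Scaling: (x*sx, y*sy) = (17*2, -17*3) = (34, -51)

(34, -51)


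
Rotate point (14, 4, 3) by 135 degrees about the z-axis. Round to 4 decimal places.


x' = 14*cos(135) - 4*sin(135) = -12.7279
y' = 14*sin(135) + 4*cos(135) = 7.0711
z' = 3

(-12.7279, 7.0711, 3)


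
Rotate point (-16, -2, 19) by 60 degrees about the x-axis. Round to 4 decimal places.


x' = -16
y' = -2*cos(60) - 19*sin(60) = -17.4545
z' = -2*sin(60) + 19*cos(60) = 7.7679

(-16, -17.4545, 7.7679)


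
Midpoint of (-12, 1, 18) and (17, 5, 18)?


Midpoint = ((-12+17)/2, (1+5)/2, (18+18)/2) = (2.5, 3, 18)

(2.5, 3, 18)


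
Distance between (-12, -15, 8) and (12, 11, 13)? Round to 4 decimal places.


d = sqrt((12--12)^2 + (11--15)^2 + (13-8)^2) = 35.7351

35.7351


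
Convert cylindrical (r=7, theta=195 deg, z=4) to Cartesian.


x = 7 * cos(195) = -6.7615
y = 7 * sin(195) = -1.8117
z = 4

(-6.7615, -1.8117, 4)


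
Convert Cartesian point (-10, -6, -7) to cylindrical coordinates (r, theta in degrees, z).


r = sqrt((-10)^2 + (-6)^2) = 11.6619
theta = atan2(-6, -10) = 210.9638 deg
z = -7

r = 11.6619, theta = 210.9638 deg, z = -7


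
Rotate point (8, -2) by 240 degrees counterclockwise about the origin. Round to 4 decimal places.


x' = 8*cos(240) - -2*sin(240) = -5.7321
y' = 8*sin(240) + -2*cos(240) = -5.9282

(-5.7321, -5.9282)


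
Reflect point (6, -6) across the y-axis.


Reflection across y-axis: (x, y) -> (-x, y)
(6, -6) -> (-6, -6)

(-6, -6)


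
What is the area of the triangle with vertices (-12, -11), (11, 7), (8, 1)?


Area = |x1(y2-y3) + x2(y3-y1) + x3(y1-y2)| / 2
= |-12*(7-1) + 11*(1--11) + 8*(-11-7)| / 2
= 42

42


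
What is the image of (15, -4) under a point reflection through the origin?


Reflection through origin: (x, y) -> (-x, -y)
(15, -4) -> (-15, 4)

(-15, 4)


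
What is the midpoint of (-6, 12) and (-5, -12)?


Midpoint = ((-6+-5)/2, (12+-12)/2) = (-5.5, 0)

(-5.5, 0)


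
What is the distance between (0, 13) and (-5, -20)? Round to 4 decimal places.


d = sqrt((-5-0)^2 + (-20-13)^2) = 33.3766

33.3766


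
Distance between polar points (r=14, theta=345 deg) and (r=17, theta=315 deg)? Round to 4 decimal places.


d = sqrt(r1^2 + r2^2 - 2*r1*r2*cos(t2-t1))
d = sqrt(14^2 + 17^2 - 2*14*17*cos(315-345)) = 8.5306

8.5306


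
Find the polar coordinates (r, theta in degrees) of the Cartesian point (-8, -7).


r = sqrt((-8)^2 + (-7)^2) = 10.6301
theta = atan2(-7, -8) = 221.1859 degrees

r = 10.6301, theta = 221.1859 degrees


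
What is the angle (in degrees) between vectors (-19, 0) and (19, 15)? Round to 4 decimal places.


dot = -19*19 + 0*15 = -361
|u| = 19, |v| = 24.2074
cos(angle) = -0.7849
angle = 141.7098 degrees

141.7098 degrees


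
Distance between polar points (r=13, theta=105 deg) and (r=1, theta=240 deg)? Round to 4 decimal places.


d = sqrt(r1^2 + r2^2 - 2*r1*r2*cos(t2-t1))
d = sqrt(13^2 + 1^2 - 2*13*1*cos(240-105)) = 13.7253

13.7253


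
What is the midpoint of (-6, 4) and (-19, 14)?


Midpoint = ((-6+-19)/2, (4+14)/2) = (-12.5, 9)

(-12.5, 9)


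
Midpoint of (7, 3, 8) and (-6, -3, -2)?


Midpoint = ((7+-6)/2, (3+-3)/2, (8+-2)/2) = (0.5, 0, 3)

(0.5, 0, 3)


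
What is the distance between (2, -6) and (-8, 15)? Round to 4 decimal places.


d = sqrt((-8-2)^2 + (15--6)^2) = 23.2594

23.2594


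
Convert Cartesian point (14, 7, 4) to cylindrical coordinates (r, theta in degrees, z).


r = sqrt(14^2 + 7^2) = 15.6525
theta = atan2(7, 14) = 26.5651 deg
z = 4

r = 15.6525, theta = 26.5651 deg, z = 4


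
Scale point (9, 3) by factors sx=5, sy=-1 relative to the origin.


Scaling: (x*sx, y*sy) = (9*5, 3*-1) = (45, -3)

(45, -3)


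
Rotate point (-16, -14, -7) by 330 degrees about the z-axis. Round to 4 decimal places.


x' = -16*cos(330) - -14*sin(330) = -20.8564
y' = -16*sin(330) + -14*cos(330) = -4.1244
z' = -7

(-20.8564, -4.1244, -7)


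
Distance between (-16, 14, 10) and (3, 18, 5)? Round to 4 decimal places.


d = sqrt((3--16)^2 + (18-14)^2 + (5-10)^2) = 20.0499

20.0499


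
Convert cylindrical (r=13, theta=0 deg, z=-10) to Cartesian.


x = 13 * cos(0) = 13
y = 13 * sin(0) = 0
z = -10

(13, 0, -10)


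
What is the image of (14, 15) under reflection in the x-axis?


Reflection across x-axis: (x, y) -> (x, -y)
(14, 15) -> (14, -15)

(14, -15)


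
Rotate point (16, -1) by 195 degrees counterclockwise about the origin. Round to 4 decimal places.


x' = 16*cos(195) - -1*sin(195) = -15.7136
y' = 16*sin(195) + -1*cos(195) = -3.1752

(-15.7136, -3.1752)


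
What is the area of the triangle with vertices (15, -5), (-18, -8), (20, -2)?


Area = |x1(y2-y3) + x2(y3-y1) + x3(y1-y2)| / 2
= |15*(-8--2) + -18*(-2--5) + 20*(-5--8)| / 2
= 42

42


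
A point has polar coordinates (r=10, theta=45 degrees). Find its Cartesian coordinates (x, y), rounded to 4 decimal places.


x = 10 * cos(45) = 7.0711
y = 10 * sin(45) = 7.0711

(7.0711, 7.0711)


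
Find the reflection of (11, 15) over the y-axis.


Reflection across y-axis: (x, y) -> (-x, y)
(11, 15) -> (-11, 15)

(-11, 15)


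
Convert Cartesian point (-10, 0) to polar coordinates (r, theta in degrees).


r = sqrt((-10)^2 + 0^2) = 10
theta = atan2(0, -10) = 180 degrees

r = 10, theta = 180 degrees


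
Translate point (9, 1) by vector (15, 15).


Translation: (x+dx, y+dy) = (9+15, 1+15) = (24, 16)

(24, 16)


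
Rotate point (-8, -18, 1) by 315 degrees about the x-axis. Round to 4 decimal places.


x' = -8
y' = -18*cos(315) - 1*sin(315) = -12.0208
z' = -18*sin(315) + 1*cos(315) = 13.435

(-8, -12.0208, 13.435)


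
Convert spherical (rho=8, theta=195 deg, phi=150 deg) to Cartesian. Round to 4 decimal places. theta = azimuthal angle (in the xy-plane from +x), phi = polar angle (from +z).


x = 8 * sin(150) * cos(195) = -3.8637
y = 8 * sin(150) * sin(195) = -1.0353
z = 8 * cos(150) = -6.9282

(-3.8637, -1.0353, -6.9282)


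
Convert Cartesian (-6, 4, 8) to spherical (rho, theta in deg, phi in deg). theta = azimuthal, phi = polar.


rho = sqrt((-6)^2 + 4^2 + 8^2) = 10.7703
theta = atan2(4, -6) = 146.3099 deg
phi = acos(8/10.7703) = 42.0311 deg

rho = 10.7703, theta = 146.3099 deg, phi = 42.0311 deg


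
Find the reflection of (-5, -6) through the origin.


Reflection through origin: (x, y) -> (-x, -y)
(-5, -6) -> (5, 6)

(5, 6)


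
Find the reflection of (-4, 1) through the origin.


Reflection through origin: (x, y) -> (-x, -y)
(-4, 1) -> (4, -1)

(4, -1)


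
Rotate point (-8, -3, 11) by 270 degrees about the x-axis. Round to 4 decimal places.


x' = -8
y' = -3*cos(270) - 11*sin(270) = 11
z' = -3*sin(270) + 11*cos(270) = 3

(-8, 11, 3)


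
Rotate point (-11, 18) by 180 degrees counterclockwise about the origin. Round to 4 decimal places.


x' = -11*cos(180) - 18*sin(180) = 11
y' = -11*sin(180) + 18*cos(180) = -18

(11, -18)


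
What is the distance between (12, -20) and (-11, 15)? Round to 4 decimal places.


d = sqrt((-11-12)^2 + (15--20)^2) = 41.8808

41.8808


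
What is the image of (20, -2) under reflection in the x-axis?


Reflection across x-axis: (x, y) -> (x, -y)
(20, -2) -> (20, 2)

(20, 2)


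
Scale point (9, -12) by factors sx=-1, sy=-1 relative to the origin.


Scaling: (x*sx, y*sy) = (9*-1, -12*-1) = (-9, 12)

(-9, 12)


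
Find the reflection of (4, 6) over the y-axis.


Reflection across y-axis: (x, y) -> (-x, y)
(4, 6) -> (-4, 6)

(-4, 6)


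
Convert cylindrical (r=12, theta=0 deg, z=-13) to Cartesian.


x = 12 * cos(0) = 12
y = 12 * sin(0) = 0
z = -13

(12, 0, -13)


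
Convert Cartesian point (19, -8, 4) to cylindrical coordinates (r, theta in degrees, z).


r = sqrt(19^2 + (-8)^2) = 20.6155
theta = atan2(-8, 19) = 337.1663 deg
z = 4

r = 20.6155, theta = 337.1663 deg, z = 4


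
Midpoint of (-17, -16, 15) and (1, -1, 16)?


Midpoint = ((-17+1)/2, (-16+-1)/2, (15+16)/2) = (-8, -8.5, 15.5)

(-8, -8.5, 15.5)


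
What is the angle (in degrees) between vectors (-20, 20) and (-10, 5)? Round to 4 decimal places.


dot = -20*-10 + 20*5 = 300
|u| = 28.2843, |v| = 11.1803
cos(angle) = 0.9487
angle = 18.4349 degrees

18.4349 degrees


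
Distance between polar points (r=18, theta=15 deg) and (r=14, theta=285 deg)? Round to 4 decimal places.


d = sqrt(r1^2 + r2^2 - 2*r1*r2*cos(t2-t1))
d = sqrt(18^2 + 14^2 - 2*18*14*cos(285-15)) = 22.8035

22.8035


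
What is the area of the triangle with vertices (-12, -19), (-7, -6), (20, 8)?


Area = |x1(y2-y3) + x2(y3-y1) + x3(y1-y2)| / 2
= |-12*(-6-8) + -7*(8--19) + 20*(-19--6)| / 2
= 140.5

140.5


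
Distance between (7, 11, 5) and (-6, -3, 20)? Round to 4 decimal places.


d = sqrt((-6-7)^2 + (-3-11)^2 + (20-5)^2) = 24.2899

24.2899


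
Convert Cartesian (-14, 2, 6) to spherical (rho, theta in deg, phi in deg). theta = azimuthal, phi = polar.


rho = sqrt((-14)^2 + 2^2 + 6^2) = 15.3623
theta = atan2(2, -14) = 171.8699 deg
phi = acos(6/15.3623) = 67.0102 deg

rho = 15.3623, theta = 171.8699 deg, phi = 67.0102 deg


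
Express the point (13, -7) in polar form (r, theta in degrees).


r = sqrt(13^2 + (-7)^2) = 14.7648
theta = atan2(-7, 13) = 331.6992 degrees

r = 14.7648, theta = 331.6992 degrees


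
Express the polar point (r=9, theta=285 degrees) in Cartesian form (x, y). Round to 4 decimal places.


x = 9 * cos(285) = 2.3294
y = 9 * sin(285) = -8.6933

(2.3294, -8.6933)


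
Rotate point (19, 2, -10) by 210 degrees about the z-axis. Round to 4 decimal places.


x' = 19*cos(210) - 2*sin(210) = -15.4545
y' = 19*sin(210) + 2*cos(210) = -11.2321
z' = -10

(-15.4545, -11.2321, -10)


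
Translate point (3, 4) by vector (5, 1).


Translation: (x+dx, y+dy) = (3+5, 4+1) = (8, 5)

(8, 5)


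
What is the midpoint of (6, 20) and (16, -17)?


Midpoint = ((6+16)/2, (20+-17)/2) = (11, 1.5)

(11, 1.5)


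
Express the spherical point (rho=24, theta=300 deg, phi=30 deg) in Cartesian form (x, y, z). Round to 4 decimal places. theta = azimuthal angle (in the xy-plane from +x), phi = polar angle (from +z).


x = 24 * sin(30) * cos(300) = 6
y = 24 * sin(30) * sin(300) = -10.3923
z = 24 * cos(30) = 20.7846

(6, -10.3923, 20.7846)


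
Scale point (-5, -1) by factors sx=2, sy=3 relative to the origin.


Scaling: (x*sx, y*sy) = (-5*2, -1*3) = (-10, -3)

(-10, -3)


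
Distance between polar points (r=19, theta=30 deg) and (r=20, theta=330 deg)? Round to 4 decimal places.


d = sqrt(r1^2 + r2^2 - 2*r1*r2*cos(t2-t1))
d = sqrt(19^2 + 20^2 - 2*19*20*cos(330-30)) = 19.5192

19.5192


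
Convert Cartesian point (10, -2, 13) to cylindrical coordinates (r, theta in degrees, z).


r = sqrt(10^2 + (-2)^2) = 10.198
theta = atan2(-2, 10) = 348.6901 deg
z = 13

r = 10.198, theta = 348.6901 deg, z = 13


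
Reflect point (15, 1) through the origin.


Reflection through origin: (x, y) -> (-x, -y)
(15, 1) -> (-15, -1)

(-15, -1)


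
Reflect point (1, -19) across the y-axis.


Reflection across y-axis: (x, y) -> (-x, y)
(1, -19) -> (-1, -19)

(-1, -19)


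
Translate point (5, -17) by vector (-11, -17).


Translation: (x+dx, y+dy) = (5+-11, -17+-17) = (-6, -34)

(-6, -34)


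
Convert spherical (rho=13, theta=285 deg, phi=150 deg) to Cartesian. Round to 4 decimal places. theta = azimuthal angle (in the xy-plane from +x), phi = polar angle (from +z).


x = 13 * sin(150) * cos(285) = 1.6823
y = 13 * sin(150) * sin(285) = -6.2785
z = 13 * cos(150) = -11.2583

(1.6823, -6.2785, -11.2583)


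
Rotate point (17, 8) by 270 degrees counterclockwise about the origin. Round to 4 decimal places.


x' = 17*cos(270) - 8*sin(270) = 8
y' = 17*sin(270) + 8*cos(270) = -17

(8, -17)


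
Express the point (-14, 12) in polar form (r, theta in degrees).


r = sqrt((-14)^2 + 12^2) = 18.4391
theta = atan2(12, -14) = 139.3987 degrees

r = 18.4391, theta = 139.3987 degrees


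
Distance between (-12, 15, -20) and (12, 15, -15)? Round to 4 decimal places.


d = sqrt((12--12)^2 + (15-15)^2 + (-15--20)^2) = 24.5153

24.5153


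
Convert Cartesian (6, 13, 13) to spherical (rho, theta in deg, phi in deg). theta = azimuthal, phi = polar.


rho = sqrt(6^2 + 13^2 + 13^2) = 19.3391
theta = atan2(13, 6) = 65.2249 deg
phi = acos(13/19.3391) = 47.7618 deg

rho = 19.3391, theta = 65.2249 deg, phi = 47.7618 deg


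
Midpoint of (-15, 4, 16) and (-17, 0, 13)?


Midpoint = ((-15+-17)/2, (4+0)/2, (16+13)/2) = (-16, 2, 14.5)

(-16, 2, 14.5)


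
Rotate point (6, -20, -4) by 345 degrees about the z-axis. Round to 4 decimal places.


x' = 6*cos(345) - -20*sin(345) = 0.6192
y' = 6*sin(345) + -20*cos(345) = -20.8714
z' = -4

(0.6192, -20.8714, -4)


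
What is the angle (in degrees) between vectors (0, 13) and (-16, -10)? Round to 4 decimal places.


dot = 0*-16 + 13*-10 = -130
|u| = 13, |v| = 18.868
cos(angle) = -0.53
angle = 122.0054 degrees

122.0054 degrees


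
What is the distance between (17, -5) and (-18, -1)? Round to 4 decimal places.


d = sqrt((-18-17)^2 + (-1--5)^2) = 35.2278

35.2278


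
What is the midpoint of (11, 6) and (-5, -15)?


Midpoint = ((11+-5)/2, (6+-15)/2) = (3, -4.5)

(3, -4.5)


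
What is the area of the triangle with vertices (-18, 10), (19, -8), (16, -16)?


Area = |x1(y2-y3) + x2(y3-y1) + x3(y1-y2)| / 2
= |-18*(-8--16) + 19*(-16-10) + 16*(10--8)| / 2
= 175

175


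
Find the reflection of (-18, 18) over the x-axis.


Reflection across x-axis: (x, y) -> (x, -y)
(-18, 18) -> (-18, -18)

(-18, -18)


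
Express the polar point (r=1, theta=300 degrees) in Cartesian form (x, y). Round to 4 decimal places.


x = 1 * cos(300) = 0.5
y = 1 * sin(300) = -0.866

(0.5, -0.866)


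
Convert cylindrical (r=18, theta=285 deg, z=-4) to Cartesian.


x = 18 * cos(285) = 4.6587
y = 18 * sin(285) = -17.3867
z = -4

(4.6587, -17.3867, -4)


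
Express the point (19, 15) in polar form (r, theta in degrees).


r = sqrt(19^2 + 15^2) = 24.2074
theta = atan2(15, 19) = 38.2902 degrees

r = 24.2074, theta = 38.2902 degrees


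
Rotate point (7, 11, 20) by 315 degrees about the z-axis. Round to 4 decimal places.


x' = 7*cos(315) - 11*sin(315) = 12.7279
y' = 7*sin(315) + 11*cos(315) = 2.8284
z' = 20

(12.7279, 2.8284, 20)


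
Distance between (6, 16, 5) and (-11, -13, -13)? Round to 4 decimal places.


d = sqrt((-11-6)^2 + (-13-16)^2 + (-13-5)^2) = 38.1314

38.1314


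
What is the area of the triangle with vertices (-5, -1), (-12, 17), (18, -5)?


Area = |x1(y2-y3) + x2(y3-y1) + x3(y1-y2)| / 2
= |-5*(17--5) + -12*(-5--1) + 18*(-1-17)| / 2
= 193

193


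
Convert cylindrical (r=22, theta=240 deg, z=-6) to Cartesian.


x = 22 * cos(240) = -11
y = 22 * sin(240) = -19.0526
z = -6

(-11, -19.0526, -6)


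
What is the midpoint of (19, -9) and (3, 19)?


Midpoint = ((19+3)/2, (-9+19)/2) = (11, 5)

(11, 5)


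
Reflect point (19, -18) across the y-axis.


Reflection across y-axis: (x, y) -> (-x, y)
(19, -18) -> (-19, -18)

(-19, -18)


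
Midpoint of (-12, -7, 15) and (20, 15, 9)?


Midpoint = ((-12+20)/2, (-7+15)/2, (15+9)/2) = (4, 4, 12)

(4, 4, 12)


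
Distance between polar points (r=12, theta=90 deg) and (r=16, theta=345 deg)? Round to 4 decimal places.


d = sqrt(r1^2 + r2^2 - 2*r1*r2*cos(t2-t1))
d = sqrt(12^2 + 16^2 - 2*12*16*cos(345-90)) = 22.347

22.347


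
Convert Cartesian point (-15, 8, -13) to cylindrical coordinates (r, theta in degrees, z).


r = sqrt((-15)^2 + 8^2) = 17
theta = atan2(8, -15) = 151.9275 deg
z = -13

r = 17, theta = 151.9275 deg, z = -13


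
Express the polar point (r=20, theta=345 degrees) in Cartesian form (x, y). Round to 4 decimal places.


x = 20 * cos(345) = 19.3185
y = 20 * sin(345) = -5.1764

(19.3185, -5.1764)


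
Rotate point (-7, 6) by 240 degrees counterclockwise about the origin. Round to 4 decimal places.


x' = -7*cos(240) - 6*sin(240) = 8.6962
y' = -7*sin(240) + 6*cos(240) = 3.0622

(8.6962, 3.0622)


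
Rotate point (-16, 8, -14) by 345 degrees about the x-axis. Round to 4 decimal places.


x' = -16
y' = 8*cos(345) - -14*sin(345) = 4.1039
z' = 8*sin(345) + -14*cos(345) = -15.5935

(-16, 4.1039, -15.5935)


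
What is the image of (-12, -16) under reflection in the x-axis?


Reflection across x-axis: (x, y) -> (x, -y)
(-12, -16) -> (-12, 16)

(-12, 16)


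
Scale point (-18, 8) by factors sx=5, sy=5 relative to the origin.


Scaling: (x*sx, y*sy) = (-18*5, 8*5) = (-90, 40)

(-90, 40)


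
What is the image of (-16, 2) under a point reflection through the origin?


Reflection through origin: (x, y) -> (-x, -y)
(-16, 2) -> (16, -2)

(16, -2)


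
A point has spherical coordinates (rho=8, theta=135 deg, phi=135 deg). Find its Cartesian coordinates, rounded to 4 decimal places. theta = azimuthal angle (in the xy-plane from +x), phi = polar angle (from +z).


x = 8 * sin(135) * cos(135) = -4
y = 8 * sin(135) * sin(135) = 4
z = 8 * cos(135) = -5.6569

(-4, 4, -5.6569)


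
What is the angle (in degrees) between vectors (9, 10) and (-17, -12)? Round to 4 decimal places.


dot = 9*-17 + 10*-12 = -273
|u| = 13.4536, |v| = 20.8087
cos(angle) = -0.9752
angle = 167.2048 degrees

167.2048 degrees


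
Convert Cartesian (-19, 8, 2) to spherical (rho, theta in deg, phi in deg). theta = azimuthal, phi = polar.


rho = sqrt((-19)^2 + 8^2 + 2^2) = 20.7123
theta = atan2(8, -19) = 157.1663 deg
phi = acos(2/20.7123) = 84.4588 deg

rho = 20.7123, theta = 157.1663 deg, phi = 84.4588 deg


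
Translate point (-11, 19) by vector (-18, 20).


Translation: (x+dx, y+dy) = (-11+-18, 19+20) = (-29, 39)

(-29, 39)


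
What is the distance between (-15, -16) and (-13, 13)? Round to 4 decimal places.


d = sqrt((-13--15)^2 + (13--16)^2) = 29.0689

29.0689


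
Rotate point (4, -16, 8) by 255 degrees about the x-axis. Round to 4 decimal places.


x' = 4
y' = -16*cos(255) - 8*sin(255) = 11.8685
z' = -16*sin(255) + 8*cos(255) = 13.3843

(4, 11.8685, 13.3843)


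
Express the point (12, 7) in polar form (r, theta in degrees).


r = sqrt(12^2 + 7^2) = 13.8924
theta = atan2(7, 12) = 30.2564 degrees

r = 13.8924, theta = 30.2564 degrees


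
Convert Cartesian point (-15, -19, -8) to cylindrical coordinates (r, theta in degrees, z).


r = sqrt((-15)^2 + (-19)^2) = 24.2074
theta = atan2(-19, -15) = 231.7098 deg
z = -8

r = 24.2074, theta = 231.7098 deg, z = -8


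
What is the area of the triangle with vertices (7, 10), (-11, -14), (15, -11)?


Area = |x1(y2-y3) + x2(y3-y1) + x3(y1-y2)| / 2
= |7*(-14--11) + -11*(-11-10) + 15*(10--14)| / 2
= 285

285


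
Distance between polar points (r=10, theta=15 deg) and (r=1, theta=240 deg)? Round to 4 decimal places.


d = sqrt(r1^2 + r2^2 - 2*r1*r2*cos(t2-t1))
d = sqrt(10^2 + 1^2 - 2*10*1*cos(240-15)) = 10.7304

10.7304


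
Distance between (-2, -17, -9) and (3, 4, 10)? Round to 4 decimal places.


d = sqrt((3--2)^2 + (4--17)^2 + (10--9)^2) = 28.7576

28.7576


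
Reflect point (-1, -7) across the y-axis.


Reflection across y-axis: (x, y) -> (-x, y)
(-1, -7) -> (1, -7)

(1, -7)


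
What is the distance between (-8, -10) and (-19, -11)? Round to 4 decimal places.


d = sqrt((-19--8)^2 + (-11--10)^2) = 11.0454

11.0454


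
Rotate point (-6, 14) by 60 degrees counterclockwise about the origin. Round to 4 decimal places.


x' = -6*cos(60) - 14*sin(60) = -15.1244
y' = -6*sin(60) + 14*cos(60) = 1.8038

(-15.1244, 1.8038)


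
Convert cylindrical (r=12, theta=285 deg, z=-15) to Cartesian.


x = 12 * cos(285) = 3.1058
y = 12 * sin(285) = -11.5911
z = -15

(3.1058, -11.5911, -15)


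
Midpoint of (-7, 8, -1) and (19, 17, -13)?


Midpoint = ((-7+19)/2, (8+17)/2, (-1+-13)/2) = (6, 12.5, -7)

(6, 12.5, -7)


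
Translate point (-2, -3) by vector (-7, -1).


Translation: (x+dx, y+dy) = (-2+-7, -3+-1) = (-9, -4)

(-9, -4)


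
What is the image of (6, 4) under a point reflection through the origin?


Reflection through origin: (x, y) -> (-x, -y)
(6, 4) -> (-6, -4)

(-6, -4)


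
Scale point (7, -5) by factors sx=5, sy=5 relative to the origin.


Scaling: (x*sx, y*sy) = (7*5, -5*5) = (35, -25)

(35, -25)


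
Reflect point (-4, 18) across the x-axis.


Reflection across x-axis: (x, y) -> (x, -y)
(-4, 18) -> (-4, -18)

(-4, -18)


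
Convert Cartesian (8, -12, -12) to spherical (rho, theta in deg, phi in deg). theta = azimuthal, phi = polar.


rho = sqrt(8^2 + (-12)^2 + (-12)^2) = 18.7617
theta = atan2(-12, 8) = 303.6901 deg
phi = acos(-12/18.7617) = 129.7622 deg

rho = 18.7617, theta = 303.6901 deg, phi = 129.7622 deg


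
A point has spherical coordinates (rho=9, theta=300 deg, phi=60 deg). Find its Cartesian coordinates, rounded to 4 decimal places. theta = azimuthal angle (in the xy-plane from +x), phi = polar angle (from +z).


x = 9 * sin(60) * cos(300) = 3.8971
y = 9 * sin(60) * sin(300) = -6.75
z = 9 * cos(60) = 4.5

(3.8971, -6.75, 4.5)


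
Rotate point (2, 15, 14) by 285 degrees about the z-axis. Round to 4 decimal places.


x' = 2*cos(285) - 15*sin(285) = 15.0065
y' = 2*sin(285) + 15*cos(285) = 1.9504
z' = 14

(15.0065, 1.9504, 14)


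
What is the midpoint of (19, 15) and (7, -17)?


Midpoint = ((19+7)/2, (15+-17)/2) = (13, -1)

(13, -1)


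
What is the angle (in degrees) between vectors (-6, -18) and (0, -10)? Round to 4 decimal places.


dot = -6*0 + -18*-10 = 180
|u| = 18.9737, |v| = 10
cos(angle) = 0.9487
angle = 18.4349 degrees

18.4349 degrees


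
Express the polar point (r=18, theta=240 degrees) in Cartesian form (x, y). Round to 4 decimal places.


x = 18 * cos(240) = -9
y = 18 * sin(240) = -15.5885

(-9, -15.5885)


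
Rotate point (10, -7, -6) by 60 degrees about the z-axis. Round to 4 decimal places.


x' = 10*cos(60) - -7*sin(60) = 11.0622
y' = 10*sin(60) + -7*cos(60) = 5.1603
z' = -6

(11.0622, 5.1603, -6)


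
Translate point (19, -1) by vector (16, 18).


Translation: (x+dx, y+dy) = (19+16, -1+18) = (35, 17)

(35, 17)


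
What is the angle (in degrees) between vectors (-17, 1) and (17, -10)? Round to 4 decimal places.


dot = -17*17 + 1*-10 = -299
|u| = 17.0294, |v| = 19.7231
cos(angle) = -0.8902
angle = 152.9009 degrees

152.9009 degrees


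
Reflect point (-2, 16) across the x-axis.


Reflection across x-axis: (x, y) -> (x, -y)
(-2, 16) -> (-2, -16)

(-2, -16)


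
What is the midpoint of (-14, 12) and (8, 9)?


Midpoint = ((-14+8)/2, (12+9)/2) = (-3, 10.5)

(-3, 10.5)


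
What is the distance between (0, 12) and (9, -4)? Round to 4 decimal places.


d = sqrt((9-0)^2 + (-4-12)^2) = 18.3576

18.3576


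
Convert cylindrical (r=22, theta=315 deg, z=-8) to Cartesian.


x = 22 * cos(315) = 15.5563
y = 22 * sin(315) = -15.5563
z = -8

(15.5563, -15.5563, -8)


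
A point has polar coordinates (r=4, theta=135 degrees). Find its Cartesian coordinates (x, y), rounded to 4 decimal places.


x = 4 * cos(135) = -2.8284
y = 4 * sin(135) = 2.8284

(-2.8284, 2.8284)


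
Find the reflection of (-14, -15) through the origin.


Reflection through origin: (x, y) -> (-x, -y)
(-14, -15) -> (14, 15)

(14, 15)


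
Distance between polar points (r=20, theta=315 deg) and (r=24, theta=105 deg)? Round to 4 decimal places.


d = sqrt(r1^2 + r2^2 - 2*r1*r2*cos(t2-t1))
d = sqrt(20^2 + 24^2 - 2*20*24*cos(105-315)) = 42.5133

42.5133


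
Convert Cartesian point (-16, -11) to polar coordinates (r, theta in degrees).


r = sqrt((-16)^2 + (-11)^2) = 19.4165
theta = atan2(-11, -16) = 214.5085 degrees

r = 19.4165, theta = 214.5085 degrees


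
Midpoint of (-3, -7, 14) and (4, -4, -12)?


Midpoint = ((-3+4)/2, (-7+-4)/2, (14+-12)/2) = (0.5, -5.5, 1)

(0.5, -5.5, 1)


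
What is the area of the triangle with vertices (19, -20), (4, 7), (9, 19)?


Area = |x1(y2-y3) + x2(y3-y1) + x3(y1-y2)| / 2
= |19*(7-19) + 4*(19--20) + 9*(-20-7)| / 2
= 157.5

157.5


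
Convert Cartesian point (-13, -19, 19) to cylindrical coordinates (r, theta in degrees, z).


r = sqrt((-13)^2 + (-19)^2) = 23.0217
theta = atan2(-19, -13) = 235.6197 deg
z = 19

r = 23.0217, theta = 235.6197 deg, z = 19


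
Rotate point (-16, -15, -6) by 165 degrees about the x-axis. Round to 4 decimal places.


x' = -16
y' = -15*cos(165) - -6*sin(165) = 16.0418
z' = -15*sin(165) + -6*cos(165) = 1.9133

(-16, 16.0418, 1.9133)


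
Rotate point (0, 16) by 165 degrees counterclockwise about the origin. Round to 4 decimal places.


x' = 0*cos(165) - 16*sin(165) = -4.1411
y' = 0*sin(165) + 16*cos(165) = -15.4548

(-4.1411, -15.4548)


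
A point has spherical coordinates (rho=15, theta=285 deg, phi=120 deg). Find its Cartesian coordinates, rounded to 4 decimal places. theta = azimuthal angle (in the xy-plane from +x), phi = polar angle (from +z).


x = 15 * sin(120) * cos(285) = 3.3622
y = 15 * sin(120) * sin(285) = -12.5477
z = 15 * cos(120) = -7.5

(3.3622, -12.5477, -7.5)


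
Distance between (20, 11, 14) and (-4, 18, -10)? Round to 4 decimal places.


d = sqrt((-4-20)^2 + (18-11)^2 + (-10-14)^2) = 34.6554

34.6554


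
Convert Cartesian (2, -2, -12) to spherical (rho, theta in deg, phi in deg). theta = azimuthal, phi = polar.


rho = sqrt(2^2 + (-2)^2 + (-12)^2) = 12.3288
theta = atan2(-2, 2) = 315 deg
phi = acos(-12/12.3288) = 166.7373 deg

rho = 12.3288, theta = 315 deg, phi = 166.7373 deg


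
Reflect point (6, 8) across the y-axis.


Reflection across y-axis: (x, y) -> (-x, y)
(6, 8) -> (-6, 8)

(-6, 8)


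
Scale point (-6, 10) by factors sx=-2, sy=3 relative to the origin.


Scaling: (x*sx, y*sy) = (-6*-2, 10*3) = (12, 30)

(12, 30)


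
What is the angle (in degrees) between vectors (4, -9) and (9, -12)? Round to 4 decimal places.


dot = 4*9 + -9*-12 = 144
|u| = 9.8489, |v| = 15
cos(angle) = 0.9747
angle = 12.9074 degrees

12.9074 degrees


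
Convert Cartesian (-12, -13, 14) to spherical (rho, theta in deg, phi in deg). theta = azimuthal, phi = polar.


rho = sqrt((-12)^2 + (-13)^2 + 14^2) = 22.561
theta = atan2(-13, -12) = 227.2906 deg
phi = acos(14/22.561) = 51.6445 deg

rho = 22.561, theta = 227.2906 deg, phi = 51.6445 deg


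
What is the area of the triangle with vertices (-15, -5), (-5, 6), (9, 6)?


Area = |x1(y2-y3) + x2(y3-y1) + x3(y1-y2)| / 2
= |-15*(6-6) + -5*(6--5) + 9*(-5-6)| / 2
= 77

77


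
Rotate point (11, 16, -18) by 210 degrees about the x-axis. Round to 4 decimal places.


x' = 11
y' = 16*cos(210) - -18*sin(210) = -22.8564
z' = 16*sin(210) + -18*cos(210) = 7.5885

(11, -22.8564, 7.5885)


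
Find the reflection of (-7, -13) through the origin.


Reflection through origin: (x, y) -> (-x, -y)
(-7, -13) -> (7, 13)

(7, 13)


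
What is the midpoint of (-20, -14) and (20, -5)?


Midpoint = ((-20+20)/2, (-14+-5)/2) = (0, -9.5)

(0, -9.5)


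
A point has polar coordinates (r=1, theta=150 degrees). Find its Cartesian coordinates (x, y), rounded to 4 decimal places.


x = 1 * cos(150) = -0.866
y = 1 * sin(150) = 0.5

(-0.866, 0.5)


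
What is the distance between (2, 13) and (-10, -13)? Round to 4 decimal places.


d = sqrt((-10-2)^2 + (-13-13)^2) = 28.6356

28.6356


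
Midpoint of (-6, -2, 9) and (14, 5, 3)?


Midpoint = ((-6+14)/2, (-2+5)/2, (9+3)/2) = (4, 1.5, 6)

(4, 1.5, 6)


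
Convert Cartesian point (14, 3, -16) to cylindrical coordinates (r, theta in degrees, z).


r = sqrt(14^2 + 3^2) = 14.3178
theta = atan2(3, 14) = 12.0948 deg
z = -16

r = 14.3178, theta = 12.0948 deg, z = -16
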